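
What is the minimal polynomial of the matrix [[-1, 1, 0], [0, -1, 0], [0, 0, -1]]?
m_A(x) = (x + 1)^2

The characteristic polynomial factors as (x + 1)^3. The minimal polynomial is ∏(x - λ)^{k_λ} where k_λ is the size of the largest Jordan block at λ.

For λ = -1: rank(A + I) = 1, and the largest Jordan block has size 2 (the smallest k with rank((A + I)^k) = rank((A + I)^(k+1))).

So m_A(x) = (x + 1)^2.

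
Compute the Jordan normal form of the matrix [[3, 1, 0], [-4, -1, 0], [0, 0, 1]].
The characteristic polynomial is det(xI - A) = (x - 1)^3, so the eigenvalues are 1 (algebraic multiplicity 3).

For λ = 1: rank(A - I) = 1, rank((A - I)^2) = 0. The eigenspace has dimension 3 - 1 = 2, so there are 2 Jordan blocks; the rank sequence gives block sizes [2, 1].

Assembling the blocks gives the Jordan form J above.

J = [[1, 1, 0], [0, 1, 0], [0, 0, 1]]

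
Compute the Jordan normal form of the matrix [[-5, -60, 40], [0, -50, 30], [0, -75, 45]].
The characteristic polynomial is det(xI - A) = x(x + 5)^2, so the eigenvalues are -5 (algebraic multiplicity 2), 0 (algebraic multiplicity 1).

For λ = -5: rank(A + 5I) = 1. The eigenspace has dimension 3 - 1 = 2, so there are 2 Jordan blocks; the rank sequence gives block sizes [1, 1].

For λ = 0: algebraic multiplicity 1 gives one 1×1 block.

Assembling the blocks gives the Jordan form J above.

J = [[-5, 0, 0], [0, -5, 0], [0, 0, 0]]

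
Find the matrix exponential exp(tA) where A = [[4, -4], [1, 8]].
A has Jordan form J = [[6, 1], [0, 6]] with A = PJP^{-1}, so e^{tA} = P e^{tJ} P^{-1}.

For a Jordan block J_k(λ), e^{tJ_k(λ)} = e^{λt} · (I + tN + t^2 N^2/2! + ... + t^{k-1} N^{k-1}/(k-1)!) where N is the nilpotent superdiagonal part.

Assembling the blocks and conjugating back gives the entries of e^{tA} as shown above.

e^{tA} = [[(1 - 2*t)*e^{6*t}, -4*t*e^{6*t}], [t*e^{6*t}, (2*t + 1)*e^{6*t}]]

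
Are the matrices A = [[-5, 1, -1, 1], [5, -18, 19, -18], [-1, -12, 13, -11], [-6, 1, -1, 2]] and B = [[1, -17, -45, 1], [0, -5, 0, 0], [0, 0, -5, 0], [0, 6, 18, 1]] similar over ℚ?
Both have characteristic polynomial (x - 1)^2(x + 5)^2, but the minimal polynomial of A is (x - 1)^2(x + 5)^2 while the minimal polynomial of B is (x - 1)^2(x + 5). The minimal polynomial is a similarity invariant, so A and B are not similar.

No.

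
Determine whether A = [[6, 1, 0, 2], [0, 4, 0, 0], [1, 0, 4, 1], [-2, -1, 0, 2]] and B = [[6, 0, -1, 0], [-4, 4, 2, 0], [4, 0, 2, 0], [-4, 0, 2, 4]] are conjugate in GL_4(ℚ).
Both have characteristic polynomial (x - 4)^4 and minimal polynomial (x - 4)^2. But rank(A - 4I) = 2 for A while rank(B - 4I) = 1 for B, so the number of Jordan blocks at λ = 4 differs. A and B are not similar.

No.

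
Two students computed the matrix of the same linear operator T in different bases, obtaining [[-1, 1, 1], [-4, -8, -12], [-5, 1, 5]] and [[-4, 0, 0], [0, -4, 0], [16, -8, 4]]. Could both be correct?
Both have characteristic polynomial (x - 4)(x + 4)^2, but the minimal polynomial of A is (x - 4)(x + 4)^2 while the minimal polynomial of B is (x - 4)(x + 4). The minimal polynomial is a similarity invariant, so A and B are not similar.

No.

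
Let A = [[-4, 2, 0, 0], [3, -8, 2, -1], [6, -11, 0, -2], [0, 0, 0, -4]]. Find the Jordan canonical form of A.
The characteristic polynomial is det(xI - A) = (x + 4)^4, so the eigenvalues are -4 (algebraic multiplicity 4).

For λ = -4: rank(A + 4I) = 2, rank((A + 4I)^2) = 1, rank((A + 4I)^3) = 0. The eigenspace has dimension 4 - 2 = 2, so there are 2 Jordan blocks; the rank sequence gives block sizes [3, 1].

Assembling the blocks gives the Jordan form J above.

J = [[-4, 1, 0, 0], [0, -4, 1, 0], [0, 0, -4, 0], [0, 0, 0, -4]]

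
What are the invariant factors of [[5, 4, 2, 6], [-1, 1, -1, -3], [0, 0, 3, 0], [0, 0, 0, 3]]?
The Jordan structure of A has elementary divisors (x - 3)^2, (x - 3), (x - 3). Arranging the block sizes at each eigenvalue in decreasing order and taking row products gives the invariant factors.

Invariant factors (smallest first, each dividing the next): x - 3, x - 3, (x - 3)^2.

Check: the last factor (x - 3)^2 is the minimal polynomial, and the product (x - 3)^4 is the characteristic polynomial.

x - 3, x - 3, (x - 3)^2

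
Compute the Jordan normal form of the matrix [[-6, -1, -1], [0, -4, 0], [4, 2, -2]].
J = [[-4, 1, 0], [0, -4, 0], [0, 0, -4]]

The characteristic polynomial is det(xI - A) = (x + 4)^3, so the eigenvalues are -4 (algebraic multiplicity 3).

For λ = -4: rank(A + 4I) = 1, rank((A + 4I)^2) = 0. The eigenspace has dimension 3 - 1 = 2, so there are 2 Jordan blocks; the rank sequence gives block sizes [2, 1].

Assembling the blocks gives the Jordan form J above.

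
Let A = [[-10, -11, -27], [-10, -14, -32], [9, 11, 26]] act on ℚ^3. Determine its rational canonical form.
The invariant factors of A (the non-unit diagonal entries of the Smith normal form of xI - A over ℚ[x]) are (x + 1)(x^2 - 3x + 4), each dividing the next. The characteristic polynomial is their product, (x + 1)(x^2 - 3x + 4).

The rational canonical form is the block-diagonal matrix of companion matrices C(f_i):
R = [[0, 0, -4], [1, 0, -1], [0, 1, 2]].

Note the characteristic polynomial does not split into linear factors over ℚ, so A has no Jordan form over ℚ; the rational canonical form exists over any field.

R = [[0, 0, -4], [1, 0, -1], [0, 1, 2]]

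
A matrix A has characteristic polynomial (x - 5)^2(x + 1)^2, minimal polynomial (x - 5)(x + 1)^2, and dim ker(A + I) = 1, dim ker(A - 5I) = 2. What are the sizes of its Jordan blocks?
λ = -1: algebraic multiplicity 2 (exponent in χ_A), largest block size 2 (exponent in m_A), 1 block (geometric multiplicity). This forces block sizes [2].
λ = 5: algebraic multiplicity 2 (exponent in χ_A), largest block size 1 (exponent in m_A), 2 blocks (geometric multiplicity). These force block sizes [1, 1].

Jordan blocks: (-1, 2), (5, 1), (5, 1)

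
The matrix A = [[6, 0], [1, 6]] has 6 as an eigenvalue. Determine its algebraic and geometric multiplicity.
algebraic multiplicity 2, geometric multiplicity 1

The characteristic polynomial is (x - 6)^2, so the factor x - 6 appears with exponent 2: the algebraic multiplicity is 2.

rank(A - 6I) = 1, so the eigenspace has dimension 2 - 1 = 1: the geometric multiplicity is 1.

Since 1 < 2, A is not diagonalizable.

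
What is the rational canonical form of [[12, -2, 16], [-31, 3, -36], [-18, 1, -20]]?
The invariant factors of A (the non-unit diagonal entries of the Smith normal form of xI - A over ℚ[x]) are (x - 2)(x + 3)(x + 4), each dividing the next. The characteristic polynomial is their product, (x - 2)(x + 3)(x + 4).

The rational canonical form is the block-diagonal matrix of companion matrices C(f_i):
R = [[0, 0, 24], [1, 0, 2], [0, 1, -5]].

R = [[0, 0, 24], [1, 0, 2], [0, 1, -5]]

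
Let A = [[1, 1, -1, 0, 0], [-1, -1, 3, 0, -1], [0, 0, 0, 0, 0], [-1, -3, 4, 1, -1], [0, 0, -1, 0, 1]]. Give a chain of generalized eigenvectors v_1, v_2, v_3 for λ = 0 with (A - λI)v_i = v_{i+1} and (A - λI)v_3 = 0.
v_1 = [[-1, 2, 1, 3, 1]]^T, v_2 = [[0, 1, 0, 1, 0]]^T, v_3 = [[1, -1, 0, -2, 0]]^T

We seek v_1 ∈ ker(A^3) \ ker(A^2), then set v_{i+1} = A v_i.

One such chain is v_1 = [[-1, 2, 1, 3, 1]]^T, v_2 = [[0, 1, 0, 1, 0]]^T, v_3 = [[1, -1, 0, -2, 0]]^T. Check: A v_3 = [[0, 0, 0, 0, 0]]^T = 0.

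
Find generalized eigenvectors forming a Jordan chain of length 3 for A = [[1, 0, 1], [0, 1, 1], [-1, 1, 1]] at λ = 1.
v_1 = [[1, 0, 0]]^T, v_2 = [[0, 0, -1]]^T, v_3 = [[-1, -1, 0]]^T

We seek v_1 ∈ ker((A - I)^3) \ ker((A - I)^2), then set v_{i+1} = (A - I) v_i.

One such chain is v_1 = [[1, 0, 0]]^T, v_2 = [[0, 0, -1]]^T, v_3 = [[-1, -1, 0]]^T. Check: (A - I) v_3 = [[0, 0, 0]]^T = 0.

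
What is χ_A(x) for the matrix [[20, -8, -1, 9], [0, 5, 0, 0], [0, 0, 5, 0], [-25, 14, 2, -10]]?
xI - A = [[x - 20, 8, 1, -9], [0, x - 5, 0, 0], [0, 0, x - 5, 0], [25, -14, -2, x + 10]].

Expanding det(xI - A) along the first row:
det(xI - A) = + (x - 20)·det([[x - 5, 0, 0], [0, x - 5, 0], [-14, -2, x + 10]]) - (8)·det([[0, 0, 0], [0, x - 5, 0], [25, -2, x + 10]]) + (1)·det([[0, x - 5, 0], [0, 0, 0], [25, -14, x + 10]]) - (-9)·det([[0, x - 5, 0], [0, 0, x - 5], [25, -14, -2]]).

Evaluating gives χ_A(x) = x^4 - 20x^3 + 150x^2 - 500x + 625 = (x - 5)^4.

χ_A(x) = (x - 5)^4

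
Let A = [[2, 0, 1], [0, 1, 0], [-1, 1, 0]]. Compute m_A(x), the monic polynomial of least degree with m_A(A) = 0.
m_A(x) = (x - 1)^3

The characteristic polynomial factors as (x - 1)^3. The minimal polynomial is ∏(x - λ)^{k_λ} where k_λ is the size of the largest Jordan block at λ.

For λ = 1: rank(A - I) = 2, and the largest Jordan block has size 3 (the smallest k with rank((A - I)^k) = rank((A - I)^(k+1))).

So m_A(x) = (x - 1)^3.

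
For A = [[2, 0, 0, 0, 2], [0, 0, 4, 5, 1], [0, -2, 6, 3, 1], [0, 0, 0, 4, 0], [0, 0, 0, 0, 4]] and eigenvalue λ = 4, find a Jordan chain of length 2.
We seek v_1 ∈ ker((A - 4I)^2) \ ker(A - 4I), then set v_{i+1} = (A - 4I) v_i.

One such chain is v_1 = [[0, 0, -1, 1, 0]]^T, v_2 = [[0, 1, 1, 0, 0]]^T. Check: (A - 4I) v_2 = [[0, 0, 0, 0, 0]]^T = 0.

v_1 = [[0, 0, -1, 1, 0]]^T, v_2 = [[0, 1, 1, 0, 0]]^T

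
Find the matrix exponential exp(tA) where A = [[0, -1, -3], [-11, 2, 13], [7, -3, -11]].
A has Jordan form J = [[-3, 1, 0], [0, -3, 1], [0, 0, -3]] with A = PJP^{-1}, so e^{tA} = P e^{tJ} P^{-1}.

For a Jordan block J_k(λ), e^{tJ_k(λ)} = e^{λt} · (I + tN + t^2 N^2/2! + ... + t^{k-1} N^{k-1}/(k-1)!) where N is the nilpotent superdiagonal part.

Assembling the blocks and conjugating back gives the entries of e^{tA} as shown above.

e^{tA} = [[(-t^2 + 6*t + 2)*e^{-3*t}/2, t*(t - 2)*e^{-3*t}/2, t*(t - 3)*e^{-3*t}], [t*(3*t - 22)*e^{-3*t}/2, (-3*t^2 + 10*t + 2)*e^{-3*t}/2, t*(13 - 3*t)*e^{-3*t}], [t*(7 - t)*e^{-3*t}, t*(t - 3)*e^{-3*t}, (2*t^2 - 8*t + 1)*e^{-3*t}]]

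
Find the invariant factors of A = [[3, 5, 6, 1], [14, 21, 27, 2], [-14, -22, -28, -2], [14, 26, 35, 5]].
The Jordan structure of A has elementary divisors (x + 4), (x + 1), (x - 3)^2. Arranging the block sizes at each eigenvalue in decreasing order and taking row products gives the invariant factors.

Invariant factors (smallest first, each dividing the next): (x - 3)^2(x + 1)(x + 4).

Check: the last factor (x - 3)^2(x + 1)(x + 4) is the minimal polynomial, and the product (x - 3)^2(x + 1)(x + 4) is the characteristic polynomial.

(x - 3)^2(x + 1)(x + 4)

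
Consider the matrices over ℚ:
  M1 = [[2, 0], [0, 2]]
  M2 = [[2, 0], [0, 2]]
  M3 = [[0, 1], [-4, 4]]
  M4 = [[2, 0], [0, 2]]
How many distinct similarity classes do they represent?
2 classes: {M1, M2, M4}, {M3}

Characteristic polynomials: χ_{M1} = (x - 2)^2, χ_{M2} = (x - 2)^2, χ_{M3} = (x - 2)^2, χ_{M4} = (x - 2)^2.

{M1, M2, M4}: invariant factors x - 2, x - 2.

{M3}: invariant factors (x - 2)^2.

Matrices are similar if and only if their invariant-factor lists agree; the partition into similarity classes is {M1, M2, M4}, {M3}.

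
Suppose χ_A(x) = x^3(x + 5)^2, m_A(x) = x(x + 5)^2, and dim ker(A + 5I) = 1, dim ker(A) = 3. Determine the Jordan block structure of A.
Jordan blocks: (-5, 2), (0, 1), (0, 1), (0, 1)

λ = -5: algebraic multiplicity 2 (exponent in χ_A), largest block size 2 (exponent in m_A), 1 block (geometric multiplicity). This forces block sizes [2].
λ = 0: algebraic multiplicity 3 (exponent in χ_A), largest block size 1 (exponent in m_A), 3 blocks (geometric multiplicity). These force block sizes [1, 1, 1].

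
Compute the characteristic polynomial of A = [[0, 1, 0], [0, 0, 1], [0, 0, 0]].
χ_A(x) = x^3

xI - A = [[x, -1, 0], [0, x, -1], [0, 0, x]].

Expanding det(xI - A) along the first row:
det(xI - A) = + (x)·det([[x, -1], [0, x]]) - (-1)·det([[0, -1], [0, x]]) + (0)·det([[0, x], [0, 0]]).

Evaluating gives χ_A(x) = x^3.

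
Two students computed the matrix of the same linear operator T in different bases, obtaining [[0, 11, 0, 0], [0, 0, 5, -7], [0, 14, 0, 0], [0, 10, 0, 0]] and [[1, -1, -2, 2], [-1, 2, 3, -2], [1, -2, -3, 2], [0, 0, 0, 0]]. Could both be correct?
Two matrices over a field are similar if and only if they have the same invariant factors.

Both A and B have characteristic polynomial x^4 and minimal polynomial x^3. Computing further, both have invariant factors x, x^3. Hence A and B are similar.

Yes.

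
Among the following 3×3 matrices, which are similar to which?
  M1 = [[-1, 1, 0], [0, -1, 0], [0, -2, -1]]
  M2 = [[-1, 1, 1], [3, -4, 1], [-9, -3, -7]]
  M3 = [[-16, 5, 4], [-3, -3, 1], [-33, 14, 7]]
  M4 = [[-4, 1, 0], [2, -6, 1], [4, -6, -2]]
2 classes: {M1}, {M2, M3, M4}

Characteristic polynomials: χ_{M1} = (x + 1)^3, χ_{M2} = (x + 4)^3, χ_{M3} = (x + 4)^3, χ_{M4} = (x + 4)^3.

{M1}: invariant factors x + 1, (x + 1)^2.

{M2, M3, M4}: invariant factors (x + 4)^3.

Matrices are similar if and only if their invariant-factor lists agree; the partition into similarity classes is {M1}, {M2, M3, M4}.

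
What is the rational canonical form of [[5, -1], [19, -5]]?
R = [[0, 6], [1, 0]]

The invariant factors of A (the non-unit diagonal entries of the Smith normal form of xI - A over ℚ[x]) are x^2 - 6, each dividing the next. The characteristic polynomial is their product, x^2 - 6.

The rational canonical form is the block-diagonal matrix of companion matrices C(f_i):
R = [[0, 6], [1, 0]].

Note the characteristic polynomial does not split into linear factors over ℚ, so A has no Jordan form over ℚ; the rational canonical form exists over any field.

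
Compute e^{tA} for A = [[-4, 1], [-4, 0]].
A has Jordan form J = [[-2, 1], [0, -2]] with A = PJP^{-1}, so e^{tA} = P e^{tJ} P^{-1}.

For a Jordan block J_k(λ), e^{tJ_k(λ)} = e^{λt} · (I + tN + t^2 N^2/2! + ... + t^{k-1} N^{k-1}/(k-1)!) where N is the nilpotent superdiagonal part.

Assembling the blocks and conjugating back gives the entries of e^{tA} as shown above.

e^{tA} = [[(1 - 2*t)*e^{-2*t}, t*e^{-2*t}], [-4*t*e^{-2*t}, (2*t + 1)*e^{-2*t}]]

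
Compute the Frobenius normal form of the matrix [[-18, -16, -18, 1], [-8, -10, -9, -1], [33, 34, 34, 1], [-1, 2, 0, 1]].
The invariant factors of A (the non-unit diagonal entries of the Smith normal form of xI - A over ℚ[x]) are (x - 4)^2(x^2 + x + 1), each dividing the next. The characteristic polynomial is their product, (x - 4)^2(x^2 + x + 1).

The rational canonical form is the block-diagonal matrix of companion matrices C(f_i):
R = [[0, 0, 0, -16], [1, 0, 0, -8], [0, 1, 0, -9], [0, 0, 1, 7]].

Note the characteristic polynomial does not split into linear factors over ℚ, so A has no Jordan form over ℚ; the rational canonical form exists over any field.

R = [[0, 0, 0, -16], [1, 0, 0, -8], [0, 1, 0, -9], [0, 0, 1, 7]]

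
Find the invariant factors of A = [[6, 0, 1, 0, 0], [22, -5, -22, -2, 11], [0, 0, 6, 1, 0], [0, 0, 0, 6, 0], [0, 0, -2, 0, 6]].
x - 6, (x - 6)^3(x + 5)

The Jordan structure of A has elementary divisors (x + 5), (x - 6)^3, (x - 6). Arranging the block sizes at each eigenvalue in decreasing order and taking row products gives the invariant factors.

Invariant factors (smallest first, each dividing the next): x - 6, (x - 6)^3(x + 5).

Check: the last factor (x - 6)^3(x + 5) is the minimal polynomial, and the product (x - 6)^4(x + 5) is the characteristic polynomial.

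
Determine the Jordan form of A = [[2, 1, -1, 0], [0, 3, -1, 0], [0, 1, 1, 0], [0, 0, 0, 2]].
The characteristic polynomial is det(xI - A) = (x - 2)^4, so the eigenvalues are 2 (algebraic multiplicity 4).

For λ = 2: rank(A - 2I) = 1, rank((A - 2I)^2) = 0. The eigenspace has dimension 4 - 1 = 3, so there are 3 Jordan blocks; the rank sequence gives block sizes [2, 1, 1].

Assembling the blocks gives the Jordan form J above.

J = [[2, 1, 0, 0], [0, 2, 0, 0], [0, 0, 2, 0], [0, 0, 0, 2]]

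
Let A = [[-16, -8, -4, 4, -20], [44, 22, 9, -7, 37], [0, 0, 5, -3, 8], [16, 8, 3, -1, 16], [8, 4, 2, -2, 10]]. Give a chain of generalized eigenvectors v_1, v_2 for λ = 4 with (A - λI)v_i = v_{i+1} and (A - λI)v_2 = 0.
v_1 = [[2, -4, 0, -2, -1]]^T, v_2 = [[4, -7, -2, -6, -2]]^T

We seek v_1 ∈ ker((A - 4I)^2) \ ker(A - 4I), then set v_{i+1} = (A - 4I) v_i.

One such chain is v_1 = [[2, -4, 0, -2, -1]]^T, v_2 = [[4, -7, -2, -6, -2]]^T. Check: (A - 4I) v_2 = [[0, 0, 0, 0, 0]]^T = 0.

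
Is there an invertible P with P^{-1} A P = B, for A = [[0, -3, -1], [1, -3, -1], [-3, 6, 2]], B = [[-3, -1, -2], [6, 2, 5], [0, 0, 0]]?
Two matrices over a field are similar if and only if they have the same invariant factors.

Both A and B have characteristic polynomial x^2(x + 1) and minimal polynomial x^2(x + 1). Computing further, both have invariant factors x^2(x + 1). Hence A and B are similar.

Yes.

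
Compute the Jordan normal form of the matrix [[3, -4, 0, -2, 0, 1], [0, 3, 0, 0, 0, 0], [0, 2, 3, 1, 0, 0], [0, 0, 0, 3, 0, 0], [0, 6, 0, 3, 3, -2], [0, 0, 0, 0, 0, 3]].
The characteristic polynomial is det(xI - A) = (x - 3)^6, so the eigenvalues are 3 (algebraic multiplicity 6).

For λ = 3: rank(A - 3I) = 2, rank((A - 3I)^2) = 0. The eigenspace has dimension 6 - 2 = 4, so there are 4 Jordan blocks; the rank sequence gives block sizes [2, 2, 1, 1].

Assembling the blocks gives the Jordan form J above.

J = [[3, 1, 0, 0, 0, 0], [0, 3, 0, 0, 0, 0], [0, 0, 3, 1, 0, 0], [0, 0, 0, 3, 0, 0], [0, 0, 0, 0, 3, 0], [0, 0, 0, 0, 0, 3]]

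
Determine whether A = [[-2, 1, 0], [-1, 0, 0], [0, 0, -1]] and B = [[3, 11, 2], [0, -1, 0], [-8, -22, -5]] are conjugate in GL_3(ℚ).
Yes.

Two matrices over a field are similar if and only if they have the same invariant factors.

Both A and B have characteristic polynomial (x + 1)^3 and minimal polynomial (x + 1)^2. Computing further, both have invariant factors x + 1, (x + 1)^2. Hence A and B are similar.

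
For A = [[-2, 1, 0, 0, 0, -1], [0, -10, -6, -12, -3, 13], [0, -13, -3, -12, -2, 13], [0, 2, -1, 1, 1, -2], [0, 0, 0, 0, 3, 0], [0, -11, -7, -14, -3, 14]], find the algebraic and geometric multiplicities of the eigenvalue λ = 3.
algebraic multiplicity 3, geometric multiplicity 2

The characteristic polynomial is (x - 3)^3(x + 2)^3, so the factor x - 3 appears with exponent 3: the algebraic multiplicity is 3.

rank(A - 3I) = 4, so the eigenspace has dimension 6 - 4 = 2: the geometric multiplicity is 2.

Since 2 < 3, A is not diagonalizable.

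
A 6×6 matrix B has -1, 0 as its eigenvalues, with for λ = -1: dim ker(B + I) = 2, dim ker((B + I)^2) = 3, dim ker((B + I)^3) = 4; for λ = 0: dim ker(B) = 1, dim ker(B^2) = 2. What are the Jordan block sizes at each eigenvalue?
Jordan blocks: (-1, 3), (-1, 1), (0, 2)

λ = -1: successive nullity increments [2, 1, 1] count blocks of size ≥ k; block sizes are [3, 1].
λ = 0: successive nullity increments [1, 1] count blocks of size ≥ k; block sizes are [2].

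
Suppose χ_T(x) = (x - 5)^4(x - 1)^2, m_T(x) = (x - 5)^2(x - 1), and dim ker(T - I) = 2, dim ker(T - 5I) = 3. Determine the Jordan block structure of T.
λ = 1: algebraic multiplicity 2 (exponent in χ_T), largest block size 1 (exponent in m_T), 2 blocks (geometric multiplicity). These force block sizes [1, 1].
λ = 5: algebraic multiplicity 4 (exponent in χ_T), largest block size 2 (exponent in m_T), 3 blocks (geometric multiplicity). These force block sizes [2, 1, 1].

Jordan blocks: (1, 1), (1, 1), (5, 2), (5, 1), (5, 1)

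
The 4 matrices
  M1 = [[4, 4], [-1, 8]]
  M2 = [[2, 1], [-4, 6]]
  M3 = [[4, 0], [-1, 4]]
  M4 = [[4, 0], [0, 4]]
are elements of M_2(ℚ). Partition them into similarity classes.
Characteristic polynomials: χ_{M1} = (x - 6)^2, χ_{M2} = (x - 4)^2, χ_{M3} = (x - 4)^2, χ_{M4} = (x - 4)^2.

{M1}: invariant factors (x - 6)^2.

{M2, M3}: invariant factors (x - 4)^2.

{M4}: invariant factors x - 4, x - 4.

Matrices are similar if and only if their invariant-factor lists agree; the partition into similarity classes is {M1}, {M2, M3}, {M4}.

3 classes: {M1}, {M2, M3}, {M4}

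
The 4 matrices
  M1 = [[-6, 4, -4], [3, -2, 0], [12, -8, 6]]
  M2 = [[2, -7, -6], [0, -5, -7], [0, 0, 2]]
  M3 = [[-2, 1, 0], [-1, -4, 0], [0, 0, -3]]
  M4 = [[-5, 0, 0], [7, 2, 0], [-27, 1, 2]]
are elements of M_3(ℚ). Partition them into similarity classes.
Characteristic polynomials: χ_{M1} = x^2(x + 2), χ_{M2} = (x - 2)^2(x + 5), χ_{M3} = (x + 3)^3, χ_{M4} = (x - 2)^2(x + 5).

{M1}: invariant factors x^2(x + 2).

{M2, M4}: invariant factors (x - 2)^2(x + 5).

{M3}: invariant factors x + 3, (x + 3)^2.

Matrices are similar if and only if their invariant-factor lists agree; the partition into similarity classes is {M1}, {M2, M4}, {M3}.

3 classes: {M1}, {M2, M4}, {M3}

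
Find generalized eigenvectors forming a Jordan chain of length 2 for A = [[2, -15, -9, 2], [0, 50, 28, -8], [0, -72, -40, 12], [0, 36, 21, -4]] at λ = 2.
We seek v_1 ∈ ker((A - 2I)^2) \ ker(A - 2I), then set v_{i+1} = (A - 2I) v_i.

One such chain is v_1 = [[-2, 1, -2, -1]]^T, v_2 = [[1, 0, 0, 0]]^T. Check: (A - 2I) v_2 = [[0, 0, 0, 0]]^T = 0.

v_1 = [[-2, 1, -2, -1]]^T, v_2 = [[1, 0, 0, 0]]^T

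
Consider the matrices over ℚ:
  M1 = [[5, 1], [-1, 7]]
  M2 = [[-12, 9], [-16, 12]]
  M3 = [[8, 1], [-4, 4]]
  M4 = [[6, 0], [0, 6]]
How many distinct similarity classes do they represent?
3 classes: {M1, M3}, {M2}, {M4}

Characteristic polynomials: χ_{M1} = (x - 6)^2, χ_{M2} = x^2, χ_{M3} = (x - 6)^2, χ_{M4} = (x - 6)^2.

{M1, M3}: invariant factors (x - 6)^2.

{M2}: invariant factors x^2.

{M4}: invariant factors x - 6, x - 6.

Matrices are similar if and only if their invariant-factor lists agree; the partition into similarity classes is {M1, M3}, {M2}, {M4}.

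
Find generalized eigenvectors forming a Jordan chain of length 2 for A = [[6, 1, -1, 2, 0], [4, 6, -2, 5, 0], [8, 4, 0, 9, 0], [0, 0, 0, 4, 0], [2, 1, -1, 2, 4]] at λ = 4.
We seek v_1 ∈ ker((A - 4I)^2) \ ker(A - 4I), then set v_{i+1} = (A - 4I) v_i.

One such chain is v_1 = [[4, 15, 18, -2, 2]]^T, v_2 = [[1, 0, 2, 0, 1]]^T. Check: (A - 4I) v_2 = [[0, 0, 0, 0, 0]]^T = 0.

v_1 = [[4, 15, 18, -2, 2]]^T, v_2 = [[1, 0, 2, 0, 1]]^T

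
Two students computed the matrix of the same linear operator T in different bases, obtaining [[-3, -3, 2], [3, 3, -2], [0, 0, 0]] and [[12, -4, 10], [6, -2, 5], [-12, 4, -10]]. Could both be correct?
Yes.

Two matrices over a field are similar if and only if they have the same invariant factors.

Both A and B have characteristic polynomial x^3 and minimal polynomial x^2. Computing further, both have invariant factors x, x^2. Hence A and B are similar.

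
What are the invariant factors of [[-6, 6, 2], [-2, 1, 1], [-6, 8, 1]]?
The Jordan structure of A has elementary divisors (x + 2), (x + 1)^2. Arranging the block sizes at each eigenvalue in decreasing order and taking row products gives the invariant factors.

Invariant factors (smallest first, each dividing the next): (x + 1)^2(x + 2).

Check: the last factor (x + 1)^2(x + 2) is the minimal polynomial, and the product (x + 1)^2(x + 2) is the characteristic polynomial.

(x + 1)^2(x + 2)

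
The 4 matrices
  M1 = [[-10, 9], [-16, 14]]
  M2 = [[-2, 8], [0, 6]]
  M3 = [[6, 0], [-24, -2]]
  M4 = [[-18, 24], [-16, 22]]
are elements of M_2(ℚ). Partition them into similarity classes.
2 classes: {M1}, {M2, M3, M4}

Characteristic polynomials: χ_{M1} = (x - 2)^2, χ_{M2} = (x - 6)(x + 2), χ_{M3} = (x - 6)(x + 2), χ_{M4} = (x - 6)(x + 2).

{M1}: invariant factors (x - 2)^2.

{M2, M3, M4}: invariant factors (x - 6)(x + 2).

Matrices are similar if and only if their invariant-factor lists agree; the partition into similarity classes is {M1}, {M2, M3, M4}.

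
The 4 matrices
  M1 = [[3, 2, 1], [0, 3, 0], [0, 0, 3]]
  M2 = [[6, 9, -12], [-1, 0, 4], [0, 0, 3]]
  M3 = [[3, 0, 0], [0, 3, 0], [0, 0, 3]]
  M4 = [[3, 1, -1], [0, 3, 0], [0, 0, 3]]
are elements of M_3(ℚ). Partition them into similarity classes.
2 classes: {M1, M2, M4}, {M3}

Characteristic polynomials: χ_{M1} = (x - 3)^3, χ_{M2} = (x - 3)^3, χ_{M3} = (x - 3)^3, χ_{M4} = (x - 3)^3.

{M1, M2, M4}: invariant factors x - 3, (x - 3)^2.

{M3}: invariant factors x - 3, x - 3, x - 3.

Matrices are similar if and only if their invariant-factor lists agree; the partition into similarity classes is {M1, M2, M4}, {M3}.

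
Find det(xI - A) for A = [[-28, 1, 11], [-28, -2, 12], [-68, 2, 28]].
xI - A = [[x + 28, -1, -11], [28, x + 2, -12], [68, -2, x - 28]].

Expanding det(xI - A) along the first row:
det(xI - A) = + (x + 28)·det([[x + 2, -12], [-2, x - 28]]) - (-1)·det([[28, -12], [68, x - 28]]) + (-11)·det([[28, x + 2], [68, -2]]).

Evaluating gives χ_A(x) = x^3 + 2x^2 - 32x - 96 = (x - 6)(x + 4)^2.

χ_A(x) = (x - 6)(x + 4)^2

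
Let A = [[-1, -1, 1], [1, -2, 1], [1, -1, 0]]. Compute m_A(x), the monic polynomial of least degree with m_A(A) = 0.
m_A(x) = (x + 1)^3

The characteristic polynomial factors as (x + 1)^3. The minimal polynomial is ∏(x - λ)^{k_λ} where k_λ is the size of the largest Jordan block at λ.

For λ = -1: rank(A + I) = 2, and the largest Jordan block has size 3 (the smallest k with rank((A + I)^k) = rank((A + I)^(k+1))).

So m_A(x) = (x + 1)^3.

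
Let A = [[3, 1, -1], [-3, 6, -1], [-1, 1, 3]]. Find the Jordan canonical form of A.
J = [[4, 1, 0], [0, 4, 1], [0, 0, 4]]

The characteristic polynomial is det(xI - A) = (x - 4)^3, so the eigenvalues are 4 (algebraic multiplicity 3).

For λ = 4: rank(A - 4I) = 2, rank((A - 4I)^2) = 1, rank((A - 4I)^3) = 0. The eigenspace has dimension 3 - 2 = 1, so there is 1 Jordan block; the rank sequence gives block sizes [3].

Assembling the blocks gives the Jordan form J above.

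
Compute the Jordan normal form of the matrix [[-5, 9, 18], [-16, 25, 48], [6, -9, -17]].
The characteristic polynomial is det(xI - A) = (x - 1)^3, so the eigenvalues are 1 (algebraic multiplicity 3).

For λ = 1: rank(A - I) = 1, rank((A - I)^2) = 0. The eigenspace has dimension 3 - 1 = 2, so there are 2 Jordan blocks; the rank sequence gives block sizes [2, 1].

Assembling the blocks gives the Jordan form J above.

J = [[1, 1, 0], [0, 1, 0], [0, 0, 1]]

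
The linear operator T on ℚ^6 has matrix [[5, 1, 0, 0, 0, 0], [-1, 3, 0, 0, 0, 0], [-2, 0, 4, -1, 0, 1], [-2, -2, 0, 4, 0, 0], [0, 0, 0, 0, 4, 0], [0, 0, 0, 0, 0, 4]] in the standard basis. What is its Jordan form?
J = [[4, 1, 0, 0, 0, 0], [0, 4, 0, 0, 0, 0], [0, 0, 4, 1, 0, 0], [0, 0, 0, 4, 0, 0], [0, 0, 0, 0, 4, 0], [0, 0, 0, 0, 0, 4]]

The characteristic polynomial is det(xI - A) = (x - 4)^6, so the eigenvalues are 4 (algebraic multiplicity 6).

For λ = 4: rank(A - 4I) = 2, rank((A - 4I)^2) = 0. The eigenspace has dimension 6 - 2 = 4, so there are 4 Jordan blocks; the rank sequence gives block sizes [2, 2, 1, 1].

Assembling the blocks gives the Jordan form J above.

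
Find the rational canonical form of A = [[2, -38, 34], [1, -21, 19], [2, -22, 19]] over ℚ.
R = [[0, 0, -4], [1, 0, 15], [0, 1, 0]]

The invariant factors of A (the non-unit diagonal entries of the Smith normal form of xI - A over ℚ[x]) are (x + 4)(x^2 - 4x + 1), each dividing the next. The characteristic polynomial is their product, (x + 4)(x^2 - 4x + 1).

The rational canonical form is the block-diagonal matrix of companion matrices C(f_i):
R = [[0, 0, -4], [1, 0, 15], [0, 1, 0]].

Note the characteristic polynomial does not split into linear factors over ℚ, so A has no Jordan form over ℚ; the rational canonical form exists over any field.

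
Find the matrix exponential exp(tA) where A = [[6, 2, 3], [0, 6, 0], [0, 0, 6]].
e^{tA} = [[e^{6*t}, 2*t*e^{6*t}, 3*t*e^{6*t}], [0, e^{6*t}, 0], [0, 0, e^{6*t}]]

A has Jordan form J = [[6, 1, 0], [0, 6, 0], [0, 0, 6]] with A = PJP^{-1}, so e^{tA} = P e^{tJ} P^{-1}.

For a Jordan block J_k(λ), e^{tJ_k(λ)} = e^{λt} · (I + tN + t^2 N^2/2! + ... + t^{k-1} N^{k-1}/(k-1)!) where N is the nilpotent superdiagonal part.

Assembling the blocks and conjugating back gives the entries of e^{tA} as shown above.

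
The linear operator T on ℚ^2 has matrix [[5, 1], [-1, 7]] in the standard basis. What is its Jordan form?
The characteristic polynomial is det(xI - A) = (x - 6)^2, so the eigenvalues are 6 (algebraic multiplicity 2).

For λ = 6: rank(A - 6I) = 1, rank((A - 6I)^2) = 0. The eigenspace has dimension 2 - 1 = 1, so there is 1 Jordan block; the rank sequence gives block sizes [2].

Assembling the blocks gives the Jordan form J above.

J = [[6, 1], [0, 6]]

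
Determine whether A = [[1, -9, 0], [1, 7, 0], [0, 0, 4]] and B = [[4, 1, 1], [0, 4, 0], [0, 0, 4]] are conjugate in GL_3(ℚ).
Two matrices over a field are similar if and only if they have the same invariant factors.

Both A and B have characteristic polynomial (x - 4)^3 and minimal polynomial (x - 4)^2. Computing further, both have invariant factors x - 4, (x - 4)^2. Hence A and B are similar.

Yes.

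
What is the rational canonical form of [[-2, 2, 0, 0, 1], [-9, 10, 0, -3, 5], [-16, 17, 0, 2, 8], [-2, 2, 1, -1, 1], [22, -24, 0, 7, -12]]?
The invariant factors of A (the non-unit diagonal entries of the Smith normal form of xI - A over ℚ[x]) are (x - 1)(x^2 + 3x - 1)^2, each dividing the next. The characteristic polynomial is their product, (x - 1)(x^2 + 3x - 1)^2.

The rational canonical form is the block-diagonal matrix of companion matrices C(f_i):
R = [[0, 0, 0, 0, 1], [1, 0, 0, 0, -7], [0, 1, 0, 0, 13], [0, 0, 1, 0, -1], [0, 0, 0, 1, -5]].

Note the characteristic polynomial does not split into linear factors over ℚ, so A has no Jordan form over ℚ; the rational canonical form exists over any field.

R = [[0, 0, 0, 0, 1], [1, 0, 0, 0, -7], [0, 1, 0, 0, 13], [0, 0, 1, 0, -1], [0, 0, 0, 1, -5]]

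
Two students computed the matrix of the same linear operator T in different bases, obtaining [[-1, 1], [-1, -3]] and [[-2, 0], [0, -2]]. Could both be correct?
No.

Both have characteristic polynomial (x + 2)^2, but the minimal polynomial of A is (x + 2)^2 while the minimal polynomial of B is x + 2. The minimal polynomial is a similarity invariant, so A and B are not similar.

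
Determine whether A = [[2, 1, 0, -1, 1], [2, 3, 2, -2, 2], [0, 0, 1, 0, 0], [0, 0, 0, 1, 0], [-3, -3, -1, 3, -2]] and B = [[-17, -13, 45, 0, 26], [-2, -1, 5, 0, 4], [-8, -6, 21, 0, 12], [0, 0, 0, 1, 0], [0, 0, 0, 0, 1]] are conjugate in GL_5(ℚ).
Two matrices over a field are similar if and only if they have the same invariant factors.

Both A and B have characteristic polynomial (x - 1)^5 and minimal polynomial (x - 1)^3. Computing further, both have invariant factors x - 1, x - 1, (x - 1)^3. Hence A and B are similar.

Yes.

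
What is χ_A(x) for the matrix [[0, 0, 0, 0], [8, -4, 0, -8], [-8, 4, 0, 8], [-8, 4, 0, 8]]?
χ_A(x) = x^3(x - 4)

xI - A = [[x, 0, 0, 0], [-8, x + 4, 0, 8], [8, -4, x, -8], [8, -4, 0, x - 8]].

Expanding det(xI - A) along the first row:
det(xI - A) = + (x)·det([[x + 4, 0, 8], [-4, x, -8], [-4, 0, x - 8]]) - (0)·det([[-8, 0, 8], [8, x, -8], [8, 0, x - 8]]) + (0)·det([[-8, x + 4, 8], [8, -4, -8], [8, -4, x - 8]]) - (0)·det([[-8, x + 4, 0], [8, -4, x], [8, -4, 0]]).

Evaluating gives χ_A(x) = x^4 - 4x^3 = x^3(x - 4).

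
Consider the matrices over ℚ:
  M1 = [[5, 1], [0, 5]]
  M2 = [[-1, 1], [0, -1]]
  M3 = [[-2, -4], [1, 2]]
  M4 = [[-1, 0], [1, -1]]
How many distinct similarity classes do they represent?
3 classes: {M1}, {M2, M4}, {M3}

Characteristic polynomials: χ_{M1} = (x - 5)^2, χ_{M2} = (x + 1)^2, χ_{M3} = x^2, χ_{M4} = (x + 1)^2.

{M1}: invariant factors (x - 5)^2.

{M2, M4}: invariant factors (x + 1)^2.

{M3}: invariant factors x^2.

Matrices are similar if and only if their invariant-factor lists agree; the partition into similarity classes is {M1}, {M2, M4}, {M3}.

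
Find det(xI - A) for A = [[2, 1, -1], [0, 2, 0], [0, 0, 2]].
χ_A(x) = (x - 2)^3

xI - A = [[x - 2, -1, 1], [0, x - 2, 0], [0, 0, x - 2]].

Expanding det(xI - A) along the first row:
det(xI - A) = + (x - 2)·det([[x - 2, 0], [0, x - 2]]) - (-1)·det([[0, 0], [0, x - 2]]) + (1)·det([[0, x - 2], [0, 0]]).

Evaluating gives χ_A(x) = x^3 - 6x^2 + 12x - 8 = (x - 2)^3.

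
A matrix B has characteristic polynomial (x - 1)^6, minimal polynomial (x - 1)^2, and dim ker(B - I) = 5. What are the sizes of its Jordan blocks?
λ = 1: algebraic multiplicity 6 (exponent in χ_B), largest block size 2 (exponent in m_B), 5 blocks (geometric multiplicity). These force block sizes [2, 1, 1, 1, 1].

Jordan blocks: (1, 2), (1, 1), (1, 1), (1, 1), (1, 1)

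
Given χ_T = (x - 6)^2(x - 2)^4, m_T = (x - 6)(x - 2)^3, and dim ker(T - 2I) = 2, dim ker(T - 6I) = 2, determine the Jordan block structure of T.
λ = 2: algebraic multiplicity 4 (exponent in χ_T), largest block size 3 (exponent in m_T), 2 blocks (geometric multiplicity). These force block sizes [3, 1].
λ = 6: algebraic multiplicity 2 (exponent in χ_T), largest block size 1 (exponent in m_T), 2 blocks (geometric multiplicity). These force block sizes [1, 1].

Jordan blocks: (2, 3), (2, 1), (6, 1), (6, 1)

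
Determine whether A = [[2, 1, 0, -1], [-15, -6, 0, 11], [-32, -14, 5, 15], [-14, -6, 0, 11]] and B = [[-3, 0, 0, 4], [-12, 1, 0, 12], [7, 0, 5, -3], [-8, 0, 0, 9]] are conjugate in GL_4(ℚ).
No.

Both have characteristic polynomial (x - 5)^2(x - 1)^2, but the minimal polynomial of A is (x - 5)^2(x - 1)^2 while the minimal polynomial of B is (x - 5)^2(x - 1). The minimal polynomial is a similarity invariant, so A and B are not similar.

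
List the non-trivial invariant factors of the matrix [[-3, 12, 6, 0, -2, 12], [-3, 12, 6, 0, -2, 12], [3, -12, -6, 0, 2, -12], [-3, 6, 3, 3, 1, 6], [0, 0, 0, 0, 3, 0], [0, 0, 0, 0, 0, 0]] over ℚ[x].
The Jordan structure of A has elementary divisors x, x, x, (x - 3)^2, (x - 3). Arranging the block sizes at each eigenvalue in decreasing order and taking row products gives the invariant factors.

Invariant factors (smallest first, each dividing the next): x, x(x - 3), x(x - 3)^2.

Check: the last factor x(x - 3)^2 is the minimal polynomial, and the product x^3(x - 3)^3 is the characteristic polynomial.

x, x(x - 3), x(x - 3)^2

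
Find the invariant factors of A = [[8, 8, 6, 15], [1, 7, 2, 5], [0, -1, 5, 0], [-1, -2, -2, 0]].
The Jordan structure of A has elementary divisors (x - 5)^3, (x - 5). Arranging the block sizes at each eigenvalue in decreasing order and taking row products gives the invariant factors.

Invariant factors (smallest first, each dividing the next): x - 5, (x - 5)^3.

Check: the last factor (x - 5)^3 is the minimal polynomial, and the product (x - 5)^4 is the characteristic polynomial.

x - 5, (x - 5)^3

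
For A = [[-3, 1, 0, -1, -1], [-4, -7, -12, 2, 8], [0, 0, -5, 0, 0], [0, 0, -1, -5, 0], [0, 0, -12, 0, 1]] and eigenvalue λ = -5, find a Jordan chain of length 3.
We seek v_1 ∈ ker((A + 5I)^3) \ ker((A + 5I)^2), then set v_{i+1} = (A + 5I) v_i.

One such chain is v_1 = [[0, 2, 1, 0, 2]]^T, v_2 = [[0, 0, 0, -1, 0]]^T, v_3 = [[1, -2, 0, 0, 0]]^T. Check: (A + 5I) v_3 = [[0, 0, 0, 0, 0]]^T = 0.

v_1 = [[0, 2, 1, 0, 2]]^T, v_2 = [[0, 0, 0, -1, 0]]^T, v_3 = [[1, -2, 0, 0, 0]]^T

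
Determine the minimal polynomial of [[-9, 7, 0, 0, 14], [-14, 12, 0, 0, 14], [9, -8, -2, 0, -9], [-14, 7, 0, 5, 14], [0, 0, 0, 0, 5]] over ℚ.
The characteristic polynomial factors as (x - 5)^3(x + 2)^2. The minimal polynomial is ∏(x - λ)^{k_λ} where k_λ is the size of the largest Jordan block at λ.

For λ = -2: rank(A + 2I) = 4, and the largest Jordan block has size 2 (the smallest k with rank((A + 2I)^k) = rank((A + 2I)^(k+1))).
For λ = 5: rank(A - 5I) = 2, and the largest Jordan block has size 1 (the smallest k with rank((A - 5I)^k) = rank((A - 5I)^(k+1))).

So m_A(x) = (x - 5)(x + 2)^2.

m_A(x) = (x - 5)(x + 2)^2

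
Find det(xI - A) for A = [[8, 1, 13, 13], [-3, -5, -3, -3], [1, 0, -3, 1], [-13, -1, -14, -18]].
χ_A(x) = (x + 4)^2(x + 5)^2

xI - A = [[x - 8, -1, -13, -13], [3, x + 5, 3, 3], [-1, 0, x + 3, -1], [13, 1, 14, x + 18]].

Expanding det(xI - A) along the first row:
det(xI - A) = + (x - 8)·det([[x + 5, 3, 3], [0, x + 3, -1], [1, 14, x + 18]]) - (-1)·det([[3, 3, 3], [-1, x + 3, -1], [13, 14, x + 18]]) + (-13)·det([[3, x + 5, 3], [-1, 0, -1], [13, 1, x + 18]]) - (-13)·det([[3, x + 5, 3], [-1, 0, x + 3], [13, 1, 14]]).

Evaluating gives χ_A(x) = x^4 + 18x^3 + 121x^2 + 360x + 400 = (x + 4)^2(x + 5)^2.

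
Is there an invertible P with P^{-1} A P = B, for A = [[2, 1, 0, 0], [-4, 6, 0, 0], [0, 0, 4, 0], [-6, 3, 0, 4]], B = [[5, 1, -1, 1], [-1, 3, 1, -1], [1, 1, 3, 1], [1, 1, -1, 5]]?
Two matrices over a field are similar if and only if they have the same invariant factors.

Both A and B have characteristic polynomial (x - 4)^4 and minimal polynomial (x - 4)^2. Computing further, both have invariant factors x - 4, x - 4, (x - 4)^2. Hence A and B are similar.

Yes.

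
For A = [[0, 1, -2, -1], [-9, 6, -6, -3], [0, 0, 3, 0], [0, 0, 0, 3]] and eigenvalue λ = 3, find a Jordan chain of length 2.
We seek v_1 ∈ ker((A - 3I)^2) \ ker(A - 3I), then set v_{i+1} = (A - 3I) v_i.

One such chain is v_1 = [[0, -7, -4, 0]]^T, v_2 = [[1, 3, 0, 0]]^T. Check: (A - 3I) v_2 = [[0, 0, 0, 0]]^T = 0.

v_1 = [[0, -7, -4, 0]]^T, v_2 = [[1, 3, 0, 0]]^T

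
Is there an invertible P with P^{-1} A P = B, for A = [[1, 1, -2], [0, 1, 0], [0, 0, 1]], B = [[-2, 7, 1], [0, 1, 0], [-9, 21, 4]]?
Yes.

Two matrices over a field are similar if and only if they have the same invariant factors.

Both A and B have characteristic polynomial (x - 1)^3 and minimal polynomial (x - 1)^2. Computing further, both have invariant factors x - 1, (x - 1)^2. Hence A and B are similar.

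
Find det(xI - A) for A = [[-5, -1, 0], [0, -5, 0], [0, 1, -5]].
χ_A(x) = (x + 5)^3

xI - A = [[x + 5, 1, 0], [0, x + 5, 0], [0, -1, x + 5]].

Expanding det(xI - A) along the first row:
det(xI - A) = + (x + 5)·det([[x + 5, 0], [-1, x + 5]]) - (1)·det([[0, 0], [0, x + 5]]) + (0)·det([[0, x + 5], [0, -1]]).

Evaluating gives χ_A(x) = x^3 + 15x^2 + 75x + 125 = (x + 5)^3.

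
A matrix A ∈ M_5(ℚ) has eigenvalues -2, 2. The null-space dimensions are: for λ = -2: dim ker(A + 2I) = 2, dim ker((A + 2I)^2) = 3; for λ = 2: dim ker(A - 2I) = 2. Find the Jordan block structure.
Jordan blocks: (-2, 2), (-2, 1), (2, 1), (2, 1)

λ = -2: successive nullity increments [2, 1] count blocks of size ≥ k; block sizes are [2, 1].
λ = 2: successive nullity increments [2] count blocks of size ≥ k; block sizes are [1, 1].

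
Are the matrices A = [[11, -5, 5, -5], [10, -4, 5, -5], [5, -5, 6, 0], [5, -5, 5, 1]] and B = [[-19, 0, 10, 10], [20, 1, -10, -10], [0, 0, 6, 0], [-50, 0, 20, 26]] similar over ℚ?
Yes.

Two matrices over a field are similar if and only if they have the same invariant factors.

Both A and B have characteristic polynomial (x - 6)^2(x - 1)^2 and minimal polynomial (x - 6)(x - 1). Computing further, both have invariant factors (x - 6)(x - 1), (x - 6)(x - 1). Hence A and B are similar.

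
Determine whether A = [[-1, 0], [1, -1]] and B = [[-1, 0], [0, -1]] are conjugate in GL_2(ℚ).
Both have characteristic polynomial (x + 1)^2, but the minimal polynomial of A is (x + 1)^2 while the minimal polynomial of B is x + 1. The minimal polynomial is a similarity invariant, so A and B are not similar.

No.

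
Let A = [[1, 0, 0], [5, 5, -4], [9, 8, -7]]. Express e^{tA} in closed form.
e^{tA} = [[e^{t}, 0, 0], [((t + 1)*e^{4*t} - 1)*e^{-3*t}, 2*e^{t} - e^{-3*t}, -e^{t} + e^{-3*t}], [((t + 2)*e^{4*t} - 2)*e^{-3*t}, 2*e^{t} - 2*e^{-3*t}, -e^{t} + 2*e^{-3*t}]]

A has Jordan form J = [[-3, 0, 0], [0, 1, 1], [0, 0, 1]] with A = PJP^{-1}, so e^{tA} = P e^{tJ} P^{-1}.

For a Jordan block J_k(λ), e^{tJ_k(λ)} = e^{λt} · (I + tN + t^2 N^2/2! + ... + t^{k-1} N^{k-1}/(k-1)!) where N is the nilpotent superdiagonal part.

Assembling the blocks and conjugating back gives the entries of e^{tA} as shown above.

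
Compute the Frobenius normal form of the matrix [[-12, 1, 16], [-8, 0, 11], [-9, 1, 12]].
The invariant factors of A (the non-unit diagonal entries of the Smith normal form of xI - A over ℚ[x]) are x^3 - 3x - 1, each dividing the next. The characteristic polynomial is their product, x^3 - 3x - 1.

The rational canonical form is the block-diagonal matrix of companion matrices C(f_i):
R = [[0, 0, 1], [1, 0, 3], [0, 1, 0]].

Note the characteristic polynomial does not split into linear factors over ℚ, so A has no Jordan form over ℚ; the rational canonical form exists over any field.

R = [[0, 0, 1], [1, 0, 3], [0, 1, 0]]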